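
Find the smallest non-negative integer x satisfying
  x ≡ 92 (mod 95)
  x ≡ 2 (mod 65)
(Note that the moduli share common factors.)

1042

Combine the congruences pairwise.
gcd(95, 65) = 5 and 5 | (2 − 92), so the pair is consistent; merging gives x ≡ 1042 (mod 1235), where 1235 = lcm(95, 65).
The solution is unique modulo lcm(95, 65) = 1235.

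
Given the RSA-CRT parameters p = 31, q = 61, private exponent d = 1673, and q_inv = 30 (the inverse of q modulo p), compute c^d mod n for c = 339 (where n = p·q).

1728

d_p = d mod (p−1) = 1673 mod 30 = 23; d_q = d mod (q−1) = 53.
m₁ = c^(d_p) mod p: c ≡ 29 (mod 31), and 29^23 mod 31 = 23.
m₂ = c^(d_q) mod q: c ≡ 34 (mod 61), and 34^53 mod 61 = 20.
h = q_inv·(m₁ − m₂) mod p = 30·(23 − 20) mod 31 = 28.
m = m₂ + h·q = 20 + 28·61 = 1728.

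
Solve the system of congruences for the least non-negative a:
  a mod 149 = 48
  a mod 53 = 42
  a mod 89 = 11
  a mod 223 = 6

117039995

The moduli are pairwise coprime; N = 149·53·89·223 = 156731759.
N/149 = 1051891; 1051891 ≡ 100 (mod 149); 100·76 ≡ 1, so inverse 76.
N/53 = 2957203; 2957203 ≡ 15 (mod 53); 15·46 ≡ 1, so inverse 46.
N/89 = 1761031; 1761031 ≡ 77 (mod 89); 77·37 ≡ 1, so inverse 37.
N/223 = 702833; 702833 ≡ 160 (mod 223); 160·46 ≡ 1, so inverse 46.
a ≡ 48·1051891·76 + 42·2957203·46 + 11·1761031·37 + 6·702833·46 = 10461336089.
10461336089 mod 156731759 = 117039995.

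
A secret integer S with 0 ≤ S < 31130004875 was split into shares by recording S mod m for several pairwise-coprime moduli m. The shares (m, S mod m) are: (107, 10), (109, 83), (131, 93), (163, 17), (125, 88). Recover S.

The moduli are pairwise coprime; N = 107·109·131·163·125 = 31130004875.
N/107 = 290934625; 290934625 ≡ 20 (mod 107); 20·91 ≡ 1, so inverse 91.
N/109 = 285596375; 285596375 ≡ 25 (mod 109); 25·48 ≡ 1, so inverse 48.
N/131 = 237633625; 237633625 ≡ 18 (mod 131); 18·51 ≡ 1, so inverse 51.
N/163 = 190981625; 190981625 ≡ 67 (mod 163); 67·73 ≡ 1, so inverse 73.
N/125 = 249040039; 249040039 ≡ 39 (mod 125); 39·109 ≡ 1, so inverse 109.
S ≡ 10·290934625·91 + 83·285596375·48 + 93·237633625·51 + 17·190981625·73 + 88·249040039·109 = 5155463000838.
5155463000838 mod 31130004875 = 19012196463.

19012196463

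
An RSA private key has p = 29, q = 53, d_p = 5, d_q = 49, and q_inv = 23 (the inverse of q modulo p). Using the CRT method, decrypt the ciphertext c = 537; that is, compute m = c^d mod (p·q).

m₁ = c^(d_p) mod p: c ≡ 15 (mod 29), and 15^5 mod 29 = 10.
m₂ = c^(d_q) mod q: c ≡ 7 (mod 53), and 7^49 mod 53 = 17.
h = q_inv·(m₁ − m₂) mod p = 23·(10 − 17) mod 29 = 13.
m = m₂ + h·q = 17 + 13·53 = 706.

706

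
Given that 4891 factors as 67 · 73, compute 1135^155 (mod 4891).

889

Mod 67: 1135 ≡ 63; by Fermat, exponent reduces to 155 mod 66 = 23; 63^23 ≡ 18 (mod 67).
Mod 73: 1135 ≡ 40; by Fermat, exponent reduces to 155 mod 72 = 11; 40^11 ≡ 13 (mod 73).
Combine by CRT: x ≡ 18 (mod 67), x ≡ 13 (mod 73) ⇒ x ≡ 889 (mod 4891).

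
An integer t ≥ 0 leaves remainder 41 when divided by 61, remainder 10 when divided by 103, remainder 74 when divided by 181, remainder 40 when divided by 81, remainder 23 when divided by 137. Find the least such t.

5269546651

The moduli are pairwise coprime; N = 61·103·181·81·137 = 12619763631.
N/61 = 206881371; 206881371 ≡ 54 (mod 61); 54·26 ≡ 1, so inverse 26.
N/103 = 122521977; 122521977 ≡ 78 (mod 103); 78·70 ≡ 1, so inverse 70.
N/181 = 69722451; 69722451 ≡ 165 (mod 181); 165·147 ≡ 1, so inverse 147.
N/81 = 155799551; 155799551 ≡ 20 (mod 81); 20·77 ≡ 1, so inverse 77.
N/137 = 92115063; 92115063 ≡ 99 (mod 137); 99·18 ≡ 1, so inverse 18.
t ≡ 41·206881371·26 + 10·122521977·70 + 74·69722451·147 + 40·155799551·77 + 23·92115063·18 = 1582740000526.
1582740000526 mod 12619763631 = 5269546651.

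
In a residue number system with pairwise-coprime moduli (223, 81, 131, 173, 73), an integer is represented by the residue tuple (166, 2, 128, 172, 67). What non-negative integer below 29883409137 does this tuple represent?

Combine the congruences pairwise.
From x ≡ 166 (mod 223) write x = 166 + 223t. Substituting into x ≡ 2 (mod 81) gives 223t ≡ 79 (mod 81), and since 61⁻¹ ≡ 4 (mod 81), t ≡ 73. Hence x ≡ 166 + 223·73 = 16445 (mod 18063).
From x ≡ 16445 (mod 18063) write x = 16445 + 18063t. Substituting into x ≡ 128 (mod 131) gives 18063t ≡ 58 (mod 131), and since 116⁻¹ ≡ 96 (mod 131), t ≡ 66. Hence x ≡ 16445 + 18063·66 = 1208603 (mod 2366253).
From x ≡ 1208603 (mod 2366253) write x = 1208603 + 2366253t. Substituting into x ≡ 172 (mod 173) gives 2366253t ≡ 147 (mod 173), and since 132⁻¹ ≡ 135 (mod 173), t ≡ 123. Hence x ≡ 1208603 + 2366253·123 = 292257722 (mod 409361769).
From x ≡ 292257722 (mod 409361769) write x = 292257722 + 409361769t. Substituting into x ≡ 67 (mod 73) gives 409361769t ≡ 35 (mod 73), and since 34⁻¹ ≡ 58 (mod 73), t ≡ 59. Hence x ≡ 292257722 + 409361769·59 = 24444602093 (mod 29883409137).

24444602093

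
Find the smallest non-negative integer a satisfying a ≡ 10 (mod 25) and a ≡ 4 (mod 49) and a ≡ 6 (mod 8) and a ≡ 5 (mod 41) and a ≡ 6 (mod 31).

From a ≡ 10 (mod 25) write a = 10 + 25t. Substituting into a ≡ 4 (mod 49) gives 25t ≡ 43 (mod 49), and since 25⁻¹ ≡ 2 (mod 49), t ≡ 37. Hence a ≡ 10 + 25·37 = 935 (mod 1225).
From a ≡ 935 (mod 1225) write a = 935 + 1225t. Substituting into a ≡ 6 (mod 8) gives 1225t ≡ 7 (mod 8), and since 1⁻¹ ≡ 1 (mod 8), t ≡ 7. Hence a ≡ 935 + 1225·7 = 9510 (mod 9800).
From a ≡ 9510 (mod 9800) write a = 9510 + 9800t. Substituting into a ≡ 5 (mod 41) gives 9800t ≡ 7 (mod 41), and since 1⁻¹ ≡ 1 (mod 41), t ≡ 7. Hence a ≡ 9510 + 9800·7 = 78110 (mod 401800).
From a ≡ 78110 (mod 401800) write a = 78110 + 401800t. Substituting into a ≡ 6 (mod 31) gives 401800t ≡ 16 (mod 31), and since 9⁻¹ ≡ 7 (mod 31), t ≡ 19. Hence a ≡ 78110 + 401800·19 = 7712310 (mod 12455800).

7712310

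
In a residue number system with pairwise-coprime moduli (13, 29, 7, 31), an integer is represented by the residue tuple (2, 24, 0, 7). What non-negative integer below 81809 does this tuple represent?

5215

From x ≡ 2 (mod 13) write x = 2 + 13t. Substituting into x ≡ 24 (mod 29) gives 13t ≡ 22 (mod 29), and since 13⁻¹ ≡ 9 (mod 29), t ≡ 24. Hence x ≡ 2 + 13·24 = 314 (mod 377).
From x ≡ 314 (mod 377) write x = 314 + 377t. Substituting into x ≡ 0 (mod 7) gives 377t ≡ 1 (mod 7), and since 6⁻¹ ≡ 6 (mod 7), t ≡ 6. Hence x ≡ 314 + 377·6 = 2576 (mod 2639).
From x ≡ 2576 (mod 2639) write x = 2576 + 2639t. Substituting into x ≡ 7 (mod 31) gives 2639t ≡ 4 (mod 31), and since 4⁻¹ ≡ 8 (mod 31), t ≡ 1. Hence x ≡ 2576 + 2639·1 = 5215 (mod 81809).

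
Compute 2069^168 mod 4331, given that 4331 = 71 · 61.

3962

Mod 71: 2069 ≡ 10; by Fermat, exponent reduces to 168 mod 70 = 28; 10^28 ≡ 57 (mod 71).
Mod 61: 2069 ≡ 56; by Fermat, exponent reduces to 168 mod 60 = 48; 56^48 ≡ 58 (mod 61).
Combine by CRT: x ≡ 57 (mod 71), x ≡ 58 (mod 61) ⇒ x ≡ 3962 (mod 4331).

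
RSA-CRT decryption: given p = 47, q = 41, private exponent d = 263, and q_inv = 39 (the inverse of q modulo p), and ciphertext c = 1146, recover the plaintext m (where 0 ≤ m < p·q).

1058

d_p = d mod (p−1) = 263 mod 46 = 33; d_q = d mod (q−1) = 23.
m₁ = c^(d_p) mod p: c ≡ 18 (mod 47), and 18^33 mod 47 = 24.
m₂ = c^(d_q) mod q: c ≡ 39 (mod 41), and 39^23 mod 41 = 33.
h = q_inv·(m₁ − m₂) mod p = 39·(24 − 33) mod 47 = 25.
m = m₂ + h·q = 33 + 25·41 = 1058.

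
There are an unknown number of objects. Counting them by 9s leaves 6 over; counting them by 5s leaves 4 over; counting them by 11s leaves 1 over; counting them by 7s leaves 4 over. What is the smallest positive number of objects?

The moduli are pairwise coprime; M = 9·5·11·7 = 3465.
M/9 = 385; 385 ≡ 7 (mod 9); 7·4 ≡ 1, so inverse 4.
M/5 = 693; 693 ≡ 3 (mod 5); 3·2 ≡ 1, so inverse 2.
M/11 = 315; 315 ≡ 7 (mod 11); 7·8 ≡ 1, so inverse 8.
M/7 = 495; 495 ≡ 5 (mod 7); 5·3 ≡ 1, so inverse 3.
N ≡ 6·385·4 + 4·693·2 + 1·315·8 + 4·495·3 = 23244.
23244 mod 3465 = 2454.

2454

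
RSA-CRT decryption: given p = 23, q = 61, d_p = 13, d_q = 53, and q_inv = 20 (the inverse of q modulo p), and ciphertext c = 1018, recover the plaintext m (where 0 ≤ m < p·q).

381

m₁ = c^(d_p) mod p: c ≡ 6 (mod 23), and 6^13 mod 23 = 13.
m₂ = c^(d_q) mod q: c ≡ 42 (mod 61), and 42^53 mod 61 = 15.
h = q_inv·(m₁ − m₂) mod p = 20·(13 − 15) mod 23 = 6.
m = m₂ + h·q = 15 + 6·61 = 381.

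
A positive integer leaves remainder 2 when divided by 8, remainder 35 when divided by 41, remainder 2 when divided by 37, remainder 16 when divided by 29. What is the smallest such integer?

The moduli are pairwise coprime; N = 8·41·37·29 = 351944.
N/8 = 43993; 43993 ≡ 1 (mod 8), inverse 1.
N/41 = 8584; 8584 ≡ 15 (mod 41); 15·11 ≡ 1, so inverse 11.
N/37 = 9512; 9512 ≡ 3 (mod 37); 3·25 ≡ 1, so inverse 25.
N/29 = 12136; 12136 ≡ 14 (mod 29); 14·27 ≡ 1, so inverse 27.
x ≡ 2·43993·1 + 35·8584·11 + 2·9512·25 + 16·12136·27 = 9111178.
9111178 mod 351944 = 312578.

312578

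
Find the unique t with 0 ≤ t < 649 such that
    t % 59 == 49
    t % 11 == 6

226

From t ≡ 49 (mod 59) write t = 49 + 59s. Substituting into t ≡ 6 (mod 11) gives 59s ≡ 1 (mod 11), and since 4⁻¹ ≡ 3 (mod 11), s ≡ 3. Hence t ≡ 49 + 59·3 = 226 (mod 649).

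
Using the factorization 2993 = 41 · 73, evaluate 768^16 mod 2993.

543

Mod 41: 768 ≡ 30; 30^16 ≡ 10 (mod 41).
Mod 73: 768 ≡ 38; 38^16 ≡ 32 (mod 73).
Combine by CRT: x ≡ 10 (mod 41), x ≡ 32 (mod 73) ⇒ x ≡ 543 (mod 2993).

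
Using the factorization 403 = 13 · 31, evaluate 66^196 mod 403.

66

Mod 13: 66 ≡ 1; by Fermat, exponent reduces to 196 mod 12 = 4; 1^4 ≡ 1 (mod 13).
Mod 31: 66 ≡ 4; by Fermat, exponent reduces to 196 mod 30 = 16; 4^16 ≡ 4 (mod 31).
Combine by CRT: x ≡ 1 (mod 13), x ≡ 4 (mod 31) ⇒ x ≡ 66 (mod 403).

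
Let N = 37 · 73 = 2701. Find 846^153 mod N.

1511

Mod 37: 846 ≡ 32; by Fermat, exponent reduces to 153 mod 36 = 9; 32^9 ≡ 31 (mod 37).
Mod 73: 846 ≡ 43; by Fermat, exponent reduces to 153 mod 72 = 9; 43^9 ≡ 51 (mod 73).
Combine by CRT: x ≡ 31 (mod 37), x ≡ 51 (mod 73) ⇒ x ≡ 1511 (mod 2701).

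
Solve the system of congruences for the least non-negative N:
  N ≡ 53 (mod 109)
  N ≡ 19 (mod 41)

2233

From N ≡ 53 (mod 109) write N = 53 + 109t. Substituting into N ≡ 19 (mod 41) gives 109t ≡ 7 (mod 41), and since 27⁻¹ ≡ 38 (mod 41), t ≡ 20. Hence N ≡ 53 + 109·20 = 2233 (mod 4469).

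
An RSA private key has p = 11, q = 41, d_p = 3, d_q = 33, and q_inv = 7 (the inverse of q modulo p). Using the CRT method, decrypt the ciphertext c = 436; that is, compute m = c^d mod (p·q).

m₁ = c^(d_p) mod p: c ≡ 7 (mod 11), and 7^3 mod 11 = 2.
m₂ = c^(d_q) mod q: c ≡ 26 (mod 41), and 26^33 mod 41 = 6.
h = q_inv·(m₁ − m₂) mod p = 7·(2 − 6) mod 11 = 5.
m = m₂ + h·q = 6 + 5·41 = 211.

211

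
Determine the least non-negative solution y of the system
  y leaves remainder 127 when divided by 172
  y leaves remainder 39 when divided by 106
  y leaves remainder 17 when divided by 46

gcd(172, 106) = 2 and 2 | (39 − 127), so the pair is consistent; merging gives y ≡ 5975 (mod 9116), where 9116 = lcm(172, 106).
gcd(9116, 46) = 2 and 2 | (17 − 5975), so the pair is consistent; merging gives y ≡ 188295 (mod 209668), where 209668 = lcm(9116, 46).
The solution is unique modulo lcm(172, 106, 46) = 209668.

188295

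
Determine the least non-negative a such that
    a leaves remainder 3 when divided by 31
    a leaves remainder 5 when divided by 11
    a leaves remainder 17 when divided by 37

313

Combine the congruences pairwise.
From a ≡ 3 (mod 31) write a = 3 + 31t. Substituting into a ≡ 5 (mod 11) gives 31t ≡ 2 (mod 11), and since 9⁻¹ ≡ 5 (mod 11), t ≡ 10. Hence a ≡ 3 + 31·10 = 313 (mod 341).
From a ≡ 313 (mod 341) write a = 313 + 341t. Substituting into a ≡ 17 (mod 37) gives 341t ≡ 0 (mod 37), and since 8⁻¹ ≡ 14 (mod 37), t ≡ 0. Hence a ≡ 313 + 341·0 = 313 (mod 12617).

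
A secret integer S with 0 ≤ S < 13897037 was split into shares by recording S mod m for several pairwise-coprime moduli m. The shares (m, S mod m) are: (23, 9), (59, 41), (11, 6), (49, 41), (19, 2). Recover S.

Combine the congruences pairwise.
From S ≡ 9 (mod 23) write S = 9 + 23t. Substituting into S ≡ 41 (mod 59) gives 23t ≡ 32 (mod 59), and since 23⁻¹ ≡ 18 (mod 59), t ≡ 45. Hence S ≡ 9 + 23·45 = 1044 (mod 1357).
From S ≡ 1044 (mod 1357) write S = 1044 + 1357t. Substituting into S ≡ 6 (mod 11) gives 1357t ≡ 7 (mod 11), and since 4⁻¹ ≡ 3 (mod 11), t ≡ 10. Hence S ≡ 1044 + 1357·10 = 14614 (mod 14927).
From S ≡ 14614 (mod 14927) write S = 14614 + 14927t. Substituting into S ≡ 41 (mod 49) gives 14927t ≡ 29 (mod 49), and since 31⁻¹ ≡ 19 (mod 49), t ≡ 12. Hence S ≡ 14614 + 14927·12 = 193738 (mod 731423).
From S ≡ 193738 (mod 731423) write S = 193738 + 731423t. Substituting into S ≡ 2 (mod 19) gives 731423t ≡ 7 (mod 19), and since 18⁻¹ ≡ 18 (mod 19), t ≡ 12. Hence S ≡ 193738 + 731423·12 = 8970814 (mod 13897037).

8970814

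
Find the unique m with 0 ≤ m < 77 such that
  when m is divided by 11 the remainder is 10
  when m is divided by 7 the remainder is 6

76

From m ≡ 10 (mod 11) write m = 10 + 11t. Substituting into m ≡ 6 (mod 7) gives 11t ≡ 3 (mod 7), and since 4⁻¹ ≡ 2 (mod 7), t ≡ 6. Hence m ≡ 10 + 11·6 = 76 (mod 77).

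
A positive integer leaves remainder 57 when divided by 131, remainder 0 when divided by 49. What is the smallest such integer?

3332

From x ≡ 57 (mod 131) write x = 57 + 131t. Substituting into x ≡ 0 (mod 49) gives 131t ≡ 41 (mod 49), and since 33⁻¹ ≡ 3 (mod 49), t ≡ 25. Hence x ≡ 57 + 131·25 = 3332 (mod 6419).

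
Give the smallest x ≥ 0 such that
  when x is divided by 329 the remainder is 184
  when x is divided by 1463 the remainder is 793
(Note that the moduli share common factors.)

24201

gcd(329, 1463) = 7 and 7 | (793 − 184), so the pair is consistent; merging gives x ≡ 24201 (mod 68761), where 68761 = lcm(329, 1463).
The solution is unique modulo lcm(329, 1463) = 68761.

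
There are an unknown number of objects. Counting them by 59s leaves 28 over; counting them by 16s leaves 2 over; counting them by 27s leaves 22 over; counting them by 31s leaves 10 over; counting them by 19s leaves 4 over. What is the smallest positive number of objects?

13498402

From N ≡ 28 (mod 59) write N = 28 + 59t. Substituting into N ≡ 2 (mod 16) gives 59t ≡ 6 (mod 16), and since 11⁻¹ ≡ 3 (mod 16), t ≡ 2. Hence N ≡ 28 + 59·2 = 146 (mod 944).
From N ≡ 146 (mod 944) write N = 146 + 944t. Substituting into N ≡ 22 (mod 27) gives 944t ≡ 11 (mod 27), and since 26⁻¹ ≡ 26 (mod 27), t ≡ 16. Hence N ≡ 146 + 944·16 = 15250 (mod 25488).
From N ≡ 15250 (mod 25488) write N = 15250 + 25488t. Substituting into N ≡ 10 (mod 31) gives 25488t ≡ 12 (mod 31), and since 6⁻¹ ≡ 26 (mod 31), t ≡ 2. Hence N ≡ 15250 + 25488·2 = 66226 (mod 790128).
From N ≡ 66226 (mod 790128) write N = 66226 + 790128t. Substituting into N ≡ 4 (mod 19) gives 790128t ≡ 12 (mod 19), and since 13⁻¹ ≡ 3 (mod 19), t ≡ 17. Hence N ≡ 66226 + 790128·17 = 13498402 (mod 15012432).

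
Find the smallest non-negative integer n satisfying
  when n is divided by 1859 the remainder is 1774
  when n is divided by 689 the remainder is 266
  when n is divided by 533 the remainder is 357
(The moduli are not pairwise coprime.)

gcd(1859, 689) = 13 and 13 | (266 − 1774), so the pair is consistent; merging gives n ≡ 89147 (mod 98527), where 98527 = lcm(1859, 689).
gcd(98527, 533) = 13 and 13 | (357 − 89147), so the pair is consistent; merging gives n ≡ 483255 (mod 4039607), where 4039607 = lcm(98527, 533).
The solution is unique modulo lcm(1859, 689, 533) = 4039607.

483255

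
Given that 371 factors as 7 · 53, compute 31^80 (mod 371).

Mod 7: 31 ≡ 3; by Fermat, exponent reduces to 80 mod 6 = 2; 3^2 ≡ 2 (mod 7).
Mod 53: 31 ≡ 31; by Fermat, exponent reduces to 80 mod 52 = 28; 31^28 ≡ 46 (mod 53).
Combine by CRT: x ≡ 2 (mod 7), x ≡ 46 (mod 53) ⇒ x ≡ 205 (mod 371).

205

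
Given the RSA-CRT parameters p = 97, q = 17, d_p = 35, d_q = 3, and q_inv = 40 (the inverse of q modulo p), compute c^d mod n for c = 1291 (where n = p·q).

m₁ = c^(d_p) mod p: c ≡ 30 (mod 97), and 30^35 mod 97 = 34.
m₂ = c^(d_q) mod q: c ≡ 16 (mod 17), and 16^3 mod 17 = 16.
h = q_inv·(m₁ − m₂) mod p = 40·(34 − 16) mod 97 = 41.
m = m₂ + h·q = 16 + 41·17 = 713.

713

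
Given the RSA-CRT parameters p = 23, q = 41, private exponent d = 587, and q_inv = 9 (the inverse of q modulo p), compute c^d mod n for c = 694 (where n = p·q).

d_p = d mod (p−1) = 587 mod 22 = 15; d_q = d mod (q−1) = 27.
m₁ = c^(d_p) mod p: c ≡ 4 (mod 23), and 4^15 mod 23 = 3.
m₂ = c^(d_q) mod q: c ≡ 38 (mod 41), and 38^27 mod 41 = 14.
h = q_inv·(m₁ − m₂) mod p = 9·(3 − 14) mod 23 = 16.
m = m₂ + h·q = 14 + 16·41 = 670.

670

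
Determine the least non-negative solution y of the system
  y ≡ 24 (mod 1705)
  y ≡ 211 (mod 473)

71634

gcd(1705, 473) = 11 and 11 | (211 − 24), so the pair is consistent; merging gives y ≡ 71634 (mod 73315), where 73315 = lcm(1705, 473).
The solution is unique modulo lcm(1705, 473) = 73315.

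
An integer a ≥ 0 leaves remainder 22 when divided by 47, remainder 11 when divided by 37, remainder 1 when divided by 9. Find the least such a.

3970

From a ≡ 22 (mod 47) write a = 22 + 47t. Substituting into a ≡ 11 (mod 37) gives 47t ≡ 26 (mod 37), and since 10⁻¹ ≡ 26 (mod 37), t ≡ 10. Hence a ≡ 22 + 47·10 = 492 (mod 1739).
From a ≡ 492 (mod 1739) write a = 492 + 1739t. Substituting into a ≡ 1 (mod 9) gives 1739t ≡ 4 (mod 9), and since 2⁻¹ ≡ 5 (mod 9), t ≡ 2. Hence a ≡ 492 + 1739·2 = 3970 (mod 15651).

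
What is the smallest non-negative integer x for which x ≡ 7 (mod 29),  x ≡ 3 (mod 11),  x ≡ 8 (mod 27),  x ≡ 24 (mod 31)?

The moduli are pairwise coprime; N = 29·11·27·31 = 267003.
N/29 = 9207; 9207 ≡ 14 (mod 29); 14·27 ≡ 1, so inverse 27.
N/11 = 24273; 24273 ≡ 7 (mod 11); 7·8 ≡ 1, so inverse 8.
N/27 = 9889; 9889 ≡ 7 (mod 27); 7·4 ≡ 1, so inverse 4.
N/31 = 8613; 8613 ≡ 26 (mod 31); 26·6 ≡ 1, so inverse 6.
x ≡ 7·9207·27 + 3·24273·8 + 8·9889·4 + 24·8613·6 = 3879395.
3879395 mod 267003 = 141353.

141353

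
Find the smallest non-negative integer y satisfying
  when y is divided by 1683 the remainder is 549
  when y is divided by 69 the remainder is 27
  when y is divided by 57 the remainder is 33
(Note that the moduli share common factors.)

gcd(1683, 69) = 3 and 3 | (27 − 549), so the pair is consistent; merging gives y ≡ 32526 (mod 38709), where 38709 = lcm(1683, 69).
gcd(38709, 57) = 3 and 3 | (33 − 32526), so the pair is consistent; merging gives y ≡ 380907 (mod 735471), where 735471 = lcm(38709, 57).
The solution is unique modulo lcm(1683, 69, 57) = 735471.

380907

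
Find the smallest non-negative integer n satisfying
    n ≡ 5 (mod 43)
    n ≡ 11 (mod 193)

Combine the congruences pairwise.
From n ≡ 5 (mod 43) write n = 5 + 43t. Substituting into n ≡ 11 (mod 193) gives 43t ≡ 6 (mod 193), and since 43⁻¹ ≡ 9 (mod 193), t ≡ 54. Hence n ≡ 5 + 43·54 = 2327 (mod 8299).

2327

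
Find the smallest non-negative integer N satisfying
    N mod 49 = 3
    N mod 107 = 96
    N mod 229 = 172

The moduli are pairwise coprime; M = 49·107·229 = 1200647.
M/49 = 24503; 24503 ≡ 3 (mod 49); 3·33 ≡ 1, so inverse 33.
M/107 = 11221; 11221 ≡ 93 (mod 107); 93·84 ≡ 1, so inverse 84.
M/229 = 5243; 5243 ≡ 205 (mod 229); 205·124 ≡ 1, so inverse 124.
N ≡ 3·24503·33 + 96·11221·84 + 172·5243·124 = 204734645.
204734645 mod 1200647 = 624655.

624655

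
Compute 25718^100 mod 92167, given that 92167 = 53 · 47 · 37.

Mod 53: 25718 ≡ 13; by Fermat, exponent reduces to 100 mod 52 = 48; 13^48 ≡ 44 (mod 53).
Mod 47: 25718 ≡ 9; by Fermat, exponent reduces to 100 mod 46 = 8; 9^8 ≡ 32 (mod 47).
Mod 37: 25718 ≡ 3; by Fermat, exponent reduces to 100 mod 36 = 28; 3^28 ≡ 34 (mod 37).
Combine by CRT: x ≡ 44 (mod 53), x ≡ 32 (mod 47), x ≡ 34 (mod 37) ⇒ x ≡ 19866 (mod 92167).

19866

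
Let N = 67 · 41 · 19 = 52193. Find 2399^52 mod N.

Mod 67: 2399 ≡ 54; 54^52 ≡ 17 (mod 67).
Mod 41: 2399 ≡ 21; by Fermat, exponent reduces to 52 mod 40 = 12; 21^12 ≡ 10 (mod 41).
Mod 19: 2399 ≡ 5; by Fermat, exponent reduces to 52 mod 18 = 16; 5^16 ≡ 16 (mod 19).
Combine by CRT: x ≡ 17 (mod 67), x ≡ 10 (mod 41), x ≡ 16 (mod 19) ⇒ x ≡ 2429 (mod 52193).

2429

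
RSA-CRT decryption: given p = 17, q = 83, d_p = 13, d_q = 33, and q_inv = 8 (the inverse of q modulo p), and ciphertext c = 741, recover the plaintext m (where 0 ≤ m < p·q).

1082

m₁ = c^(d_p) mod p: c ≡ 10 (mod 17), and 10^13 mod 17 = 11.
m₂ = c^(d_q) mod q: c ≡ 77 (mod 83), and 77^33 mod 83 = 3.
h = q_inv·(m₁ − m₂) mod p = 8·(11 − 3) mod 17 = 13.
m = m₂ + h·q = 3 + 13·83 = 1082.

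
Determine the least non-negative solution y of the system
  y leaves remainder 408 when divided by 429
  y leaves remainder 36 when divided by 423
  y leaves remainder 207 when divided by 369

1183590

gcd(429, 423) = 3 and 3 | (36 − 408), so the pair is consistent; merging gives y ≡ 34299 (mod 60489), where 60489 = lcm(429, 423).
gcd(60489, 369) = 9 and 9 | (207 − 34299), so the pair is consistent; merging gives y ≡ 1183590 (mod 2480049), where 2480049 = lcm(60489, 369).
The solution is unique modulo lcm(429, 423, 369) = 2480049.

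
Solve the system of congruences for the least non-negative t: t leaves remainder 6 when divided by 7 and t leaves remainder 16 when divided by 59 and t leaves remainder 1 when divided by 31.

9456

The moduli are pairwise coprime; N = 7·59·31 = 12803.
N/7 = 1829; 1829 ≡ 2 (mod 7); 2·4 ≡ 1, so inverse 4.
N/59 = 217; 217 ≡ 40 (mod 59); 40·31 ≡ 1, so inverse 31.
N/31 = 413; 413 ≡ 10 (mod 31); 10·28 ≡ 1, so inverse 28.
t ≡ 6·1829·4 + 16·217·31 + 1·413·28 = 163092.
163092 mod 12803 = 9456.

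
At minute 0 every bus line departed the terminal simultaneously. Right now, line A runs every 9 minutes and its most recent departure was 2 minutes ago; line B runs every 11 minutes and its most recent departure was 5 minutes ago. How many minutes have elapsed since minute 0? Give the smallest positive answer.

38

From t ≡ 2 (mod 9) write t = 2 + 9s. Substituting into t ≡ 5 (mod 11) gives 9s ≡ 3 (mod 11), and since 9⁻¹ ≡ 5 (mod 11), s ≡ 4. Hence t ≡ 2 + 9·4 = 38 (mod 99).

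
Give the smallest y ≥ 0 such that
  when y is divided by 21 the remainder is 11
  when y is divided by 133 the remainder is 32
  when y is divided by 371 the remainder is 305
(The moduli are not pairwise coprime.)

9209

gcd(21, 133) = 7 and 7 | (32 − 11), so the pair is consistent; merging gives y ≡ 32 (mod 399), where 399 = lcm(21, 133).
gcd(399, 371) = 7 and 7 | (305 − 32), so the pair is consistent; merging gives y ≡ 9209 (mod 21147), where 21147 = lcm(399, 371).
The solution is unique modulo lcm(21, 133, 371) = 21147.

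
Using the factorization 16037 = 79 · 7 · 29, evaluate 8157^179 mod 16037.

6528

Mod 79: 8157 ≡ 20; by Fermat, exponent reduces to 179 mod 78 = 23; 20^23 ≡ 50 (mod 79).
Mod 7: 8157 ≡ 2; by Fermat, exponent reduces to 179 mod 6 = 5; 2^5 ≡ 4 (mod 7).
Mod 29: 8157 ≡ 8; by Fermat, exponent reduces to 179 mod 28 = 11; 8^11 ≡ 3 (mod 29).
Combine by CRT: x ≡ 50 (mod 79), x ≡ 4 (mod 7), x ≡ 3 (mod 29) ⇒ x ≡ 6528 (mod 16037).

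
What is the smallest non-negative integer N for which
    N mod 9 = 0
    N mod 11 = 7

From N ≡ 0 (mod 9) write N = 0 + 9t. Substituting into N ≡ 7 (mod 11) gives 9t ≡ 7 (mod 11), and since 9⁻¹ ≡ 5 (mod 11), t ≡ 2. Hence N ≡ 0 + 9·2 = 18 (mod 99).

18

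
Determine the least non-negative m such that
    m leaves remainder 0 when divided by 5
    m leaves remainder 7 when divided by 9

25

Combine the congruences pairwise.
From m ≡ 0 (mod 5) write m = 0 + 5t. Substituting into m ≡ 7 (mod 9) gives 5t ≡ 7 (mod 9), and since 5⁻¹ ≡ 2 (mod 9), t ≡ 5. Hence m ≡ 0 + 5·5 = 25 (mod 45).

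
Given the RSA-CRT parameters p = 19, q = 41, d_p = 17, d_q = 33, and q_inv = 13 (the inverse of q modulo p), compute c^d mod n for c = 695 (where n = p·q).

254

m₁ = c^(d_p) mod p: c ≡ 11 (mod 19), and 11^17 mod 19 = 7.
m₂ = c^(d_q) mod q: c ≡ 39 (mod 41), and 39^33 mod 41 = 8.
h = q_inv·(m₁ − m₂) mod p = 13·(7 − 8) mod 19 = 6.
m = m₂ + h·q = 8 + 6·41 = 254.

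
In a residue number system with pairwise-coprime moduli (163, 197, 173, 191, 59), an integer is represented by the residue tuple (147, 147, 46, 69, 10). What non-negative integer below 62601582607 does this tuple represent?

19877062368

The moduli are pairwise coprime; N = 163·197·173·191·59 = 62601582607.
N/163 = 384058789; 384058789 ≡ 145 (mod 163); 145·9 ≡ 1, so inverse 9.
N/197 = 317774531; 317774531 ≡ 135 (mod 197); 135·54 ≡ 1, so inverse 54.
N/173 = 361858859; 361858859 ≡ 122 (mod 173); 122·78 ≡ 1, so inverse 78.
N/191 = 327756977; 327756977 ≡ 22 (mod 191); 22·165 ≡ 1, so inverse 165.
N/59 = 1061043773; 1061043773 ≡ 45 (mod 59); 45·21 ≡ 1, so inverse 21.
x ≡ 147·384058789·9 + 147·317774531·54 + 46·361858859·78 + 69·327756977·165 + 10·1061043773·21 = 8283285966492.
8283285966492 mod 62601582607 = 19877062368.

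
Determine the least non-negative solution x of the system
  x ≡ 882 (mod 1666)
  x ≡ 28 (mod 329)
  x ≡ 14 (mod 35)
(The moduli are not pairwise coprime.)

37534

Combine the congruences pairwise.
gcd(1666, 329) = 7 and 7 | (28 − 882), so the pair is consistent; merging gives x ≡ 37534 (mod 78302), where 78302 = lcm(1666, 329).
gcd(78302, 35) = 7 and 7 | (14 − 37534), so the pair is consistent; merging gives x ≡ 37534 (mod 391510), where 391510 = lcm(78302, 35).
The solution is unique modulo lcm(1666, 329, 35) = 391510.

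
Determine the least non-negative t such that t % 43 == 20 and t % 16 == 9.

From t ≡ 20 (mod 43) write t = 20 + 43s. Substituting into t ≡ 9 (mod 16) gives 43s ≡ 5 (mod 16), and since 11⁻¹ ≡ 3 (mod 16), s ≡ 15. Hence t ≡ 20 + 43·15 = 665 (mod 688).

665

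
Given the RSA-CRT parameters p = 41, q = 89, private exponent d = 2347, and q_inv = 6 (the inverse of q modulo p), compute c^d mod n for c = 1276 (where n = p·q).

d_p = d mod (p−1) = 2347 mod 40 = 27; d_q = d mod (q−1) = 59.
m₁ = c^(d_p) mod p: c ≡ 5 (mod 41), and 5^27 mod 41 = 20.
m₂ = c^(d_q) mod q: c ≡ 30 (mod 89), and 30^59 mod 89 = 43.
h = q_inv·(m₁ − m₂) mod p = 6·(20 − 43) mod 41 = 26.
m = m₂ + h·q = 43 + 26·89 = 2357.

2357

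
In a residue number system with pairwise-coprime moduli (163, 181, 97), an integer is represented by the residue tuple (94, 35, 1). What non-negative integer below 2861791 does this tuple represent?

Combine the congruences pairwise.
From x ≡ 94 (mod 163) write x = 94 + 163t. Substituting into x ≡ 35 (mod 181) gives 163t ≡ 122 (mod 181), and since 163⁻¹ ≡ 10 (mod 181), t ≡ 134. Hence x ≡ 94 + 163·134 = 21936 (mod 29503).
From x ≡ 21936 (mod 29503) write x = 21936 + 29503t. Substituting into x ≡ 1 (mod 97) gives 29503t ≡ 84 (mod 97), and since 15⁻¹ ≡ 13 (mod 97), t ≡ 25. Hence x ≡ 21936 + 29503·25 = 759511 (mod 2861791).

759511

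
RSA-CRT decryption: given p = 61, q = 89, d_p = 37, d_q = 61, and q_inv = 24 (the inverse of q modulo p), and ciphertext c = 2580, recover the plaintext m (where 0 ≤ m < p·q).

978

m₁ = c^(d_p) mod p: c ≡ 18 (mod 61), and 18^37 mod 61 = 2.
m₂ = c^(d_q) mod q: c ≡ 88 (mod 89), and 88^61 mod 89 = 88.
h = q_inv·(m₁ − m₂) mod p = 24·(2 − 88) mod 61 = 10.
m = m₂ + h·q = 88 + 10·89 = 978.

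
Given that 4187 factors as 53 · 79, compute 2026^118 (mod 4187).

Mod 53: 2026 ≡ 12; by Fermat, exponent reduces to 118 mod 52 = 14; 12^14 ≡ 11 (mod 53).
Mod 79: 2026 ≡ 51; by Fermat, exponent reduces to 118 mod 78 = 40; 51^40 ≡ 51 (mod 79).
Combine by CRT: x ≡ 11 (mod 53), x ≡ 51 (mod 79) ⇒ x ≡ 2184 (mod 4187).

2184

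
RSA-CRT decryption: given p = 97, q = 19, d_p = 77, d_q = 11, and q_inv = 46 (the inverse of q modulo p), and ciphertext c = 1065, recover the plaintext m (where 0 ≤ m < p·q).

1293

m₁ = c^(d_p) mod p: c ≡ 95 (mod 97), and 95^77 mod 97 = 32.
m₂ = c^(d_q) mod q: c ≡ 1 (mod 19), and 1^11 mod 19 = 1.
h = q_inv·(m₁ − m₂) mod p = 46·(32 − 1) mod 97 = 68.
m = m₂ + h·q = 1 + 68·19 = 1293.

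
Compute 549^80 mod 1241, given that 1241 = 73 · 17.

1004

Mod 73: 549 ≡ 38; by Fermat, exponent reduces to 80 mod 72 = 8; 38^8 ≡ 55 (mod 73).
Mod 17: 549 ≡ 5; since 16 | 80, by Fermat 5^80 ≡ 1 (mod 17).
Combine by CRT: x ≡ 55 (mod 73), x ≡ 1 (mod 17) ⇒ x ≡ 1004 (mod 1241).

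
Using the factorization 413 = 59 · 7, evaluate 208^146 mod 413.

Mod 59: 208 ≡ 31; by Fermat, exponent reduces to 146 mod 58 = 30; 31^30 ≡ 28 (mod 59).
Mod 7: 208 ≡ 5; by Fermat, exponent reduces to 146 mod 6 = 2; 5^2 ≡ 4 (mod 7).
Combine by CRT: x ≡ 28 (mod 59), x ≡ 4 (mod 7) ⇒ x ≡ 382 (mod 413).

382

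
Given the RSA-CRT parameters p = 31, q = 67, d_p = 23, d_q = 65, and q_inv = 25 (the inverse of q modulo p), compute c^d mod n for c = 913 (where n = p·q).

m₁ = c^(d_p) mod p: c ≡ 14 (mod 31), and 14^23 mod 31 = 18.
m₂ = c^(d_q) mod q: c ≡ 42 (mod 67), and 42^65 mod 67 = 8.
h = q_inv·(m₁ − m₂) mod p = 25·(18 − 8) mod 31 = 2.
m = m₂ + h·q = 8 + 2·67 = 142.

142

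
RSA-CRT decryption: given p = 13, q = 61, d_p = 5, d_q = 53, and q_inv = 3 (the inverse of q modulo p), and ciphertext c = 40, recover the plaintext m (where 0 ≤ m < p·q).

703

m₁ = c^(d_p) mod p: c ≡ 1 (mod 13), and 1^5 mod 13 = 1.
m₂ = c^(d_q) mod q: c ≡ 40 (mod 61), and 40^53 mod 61 = 32.
h = q_inv·(m₁ − m₂) mod p = 3·(1 − 32) mod 13 = 11.
m = m₂ + h·q = 32 + 11·61 = 703.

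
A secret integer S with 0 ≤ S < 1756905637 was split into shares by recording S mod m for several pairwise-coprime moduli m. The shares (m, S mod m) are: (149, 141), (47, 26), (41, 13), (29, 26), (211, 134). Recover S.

The moduli are pairwise coprime; N = 149·47·41·29·211 = 1756905637.
N/149 = 11791313; 11791313 ≡ 49 (mod 149); 49·73 ≡ 1, so inverse 73.
N/47 = 37380971; 37380971 ≡ 38 (mod 47); 38·26 ≡ 1, so inverse 26.
N/41 = 42851357; 42851357 ≡ 2 (mod 41); 2·21 ≡ 1, so inverse 21.
N/29 = 60582953; 60582953 ≡ 10 (mod 29); 10·3 ≡ 1, so inverse 3.
N/211 = 8326567; 8326567 ≡ 85 (mod 211); 85·72 ≡ 1, so inverse 72.
S ≡ 141·11791313·73 + 26·37380971·26 + 13·42851357·21 + 26·60582953·3 + 134·8326567·72 = 243396130316.
243396130316 mod 1756905637 = 943152410.

943152410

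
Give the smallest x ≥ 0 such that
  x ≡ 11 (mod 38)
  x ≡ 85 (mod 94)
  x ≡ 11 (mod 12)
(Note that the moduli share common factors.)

gcd(38, 94) = 2 and 2 | (85 − 11), so the pair is consistent; merging gives x ≡ 1683 (mod 1786), where 1786 = lcm(38, 94).
gcd(1786, 12) = 2 and 2 | (11 − 1683), so the pair is consistent; merging gives x ≡ 5255 (mod 10716), where 10716 = lcm(1786, 12).
The solution is unique modulo lcm(38, 94, 12) = 10716.

5255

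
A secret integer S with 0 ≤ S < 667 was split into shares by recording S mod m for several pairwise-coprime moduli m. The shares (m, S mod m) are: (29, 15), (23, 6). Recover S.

305

From S ≡ 15 (mod 29) write S = 15 + 29t. Substituting into S ≡ 6 (mod 23) gives 29t ≡ 14 (mod 23), and since 6⁻¹ ≡ 4 (mod 23), t ≡ 10. Hence S ≡ 15 + 29·10 = 305 (mod 667).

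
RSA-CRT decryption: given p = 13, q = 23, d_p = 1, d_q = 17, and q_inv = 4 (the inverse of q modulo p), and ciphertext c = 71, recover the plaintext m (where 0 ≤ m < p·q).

m₁ = c^(d_p) mod p: c ≡ 6 (mod 13), and 6^1 mod 13 = 6.
m₂ = c^(d_q) mod q: c ≡ 2 (mod 23), and 2^17 mod 23 = 18.
h = q_inv·(m₁ − m₂) mod p = 4·(6 − 18) mod 13 = 4.
m = m₂ + h·q = 18 + 4·23 = 110.

110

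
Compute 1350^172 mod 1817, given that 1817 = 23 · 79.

Mod 23: 1350 ≡ 16; by Fermat, exponent reduces to 172 mod 22 = 18; 16^18 ≡ 18 (mod 23).
Mod 79: 1350 ≡ 7; by Fermat, exponent reduces to 172 mod 78 = 16; 7^16 ≡ 11 (mod 79).
Combine by CRT: x ≡ 18 (mod 23), x ≡ 11 (mod 79) ⇒ x ≡ 248 (mod 1817).

248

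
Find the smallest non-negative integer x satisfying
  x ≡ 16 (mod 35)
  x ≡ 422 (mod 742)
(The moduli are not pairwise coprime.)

gcd(35, 742) = 7 and 7 | (422 − 16), so the pair is consistent; merging gives x ≡ 1906 (mod 3710), where 3710 = lcm(35, 742).
The solution is unique modulo lcm(35, 742) = 3710.

1906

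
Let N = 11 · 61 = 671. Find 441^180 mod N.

1

Mod 11: 441 ≡ 1; since 10 | 180, by Fermat 1^180 ≡ 1 (mod 11).
Mod 61: 441 ≡ 14; since 60 | 180, by Fermat 14^180 ≡ 1 (mod 61).
Combine by CRT: x ≡ 1 (mod 11), x ≡ 1 (mod 61) ⇒ x ≡ 1 (mod 671).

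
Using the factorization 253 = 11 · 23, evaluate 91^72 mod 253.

Mod 11: 91 ≡ 3; by Fermat, exponent reduces to 72 mod 10 = 2; 3^2 ≡ 9 (mod 11).
Mod 23: 91 ≡ 22; by Fermat, exponent reduces to 72 mod 22 = 6; 22^6 ≡ 1 (mod 23).
Combine by CRT: x ≡ 9 (mod 11), x ≡ 1 (mod 23) ⇒ x ≡ 185 (mod 253).

185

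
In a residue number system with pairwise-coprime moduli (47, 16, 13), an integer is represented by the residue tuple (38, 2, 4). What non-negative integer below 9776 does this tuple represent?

The moduli are pairwise coprime; N = 47·16·13 = 9776.
N/47 = 208; 208 ≡ 20 (mod 47); 20·40 ≡ 1, so inverse 40.
N/16 = 611; 611 ≡ 3 (mod 16); 3·11 ≡ 1, so inverse 11.
N/13 = 752; 752 ≡ 11 (mod 13); 11·6 ≡ 1, so inverse 6.
x ≡ 38·208·40 + 2·611·11 + 4·752·6 = 347650.
347650 mod 9776 = 5490.

5490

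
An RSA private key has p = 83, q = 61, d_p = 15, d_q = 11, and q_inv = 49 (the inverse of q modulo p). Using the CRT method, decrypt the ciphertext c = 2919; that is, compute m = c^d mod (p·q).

m₁ = c^(d_p) mod p: c ≡ 14 (mod 83), and 14^15 mod 83 = 54.
m₂ = c^(d_q) mod q: c ≡ 52 (mod 61), and 52^11 mod 61 = 52.
h = q_inv·(m₁ − m₂) mod p = 49·(54 − 52) mod 83 = 15.
m = m₂ + h·q = 52 + 15·61 = 967.

967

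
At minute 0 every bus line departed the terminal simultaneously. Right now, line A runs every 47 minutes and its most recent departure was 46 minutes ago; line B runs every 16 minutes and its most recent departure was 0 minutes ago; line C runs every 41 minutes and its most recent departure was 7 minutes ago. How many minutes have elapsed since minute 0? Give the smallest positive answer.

704

The moduli are pairwise coprime; N = 47·16·41 = 30832.
N/47 = 656; 656 ≡ 45 (mod 47); 45·23 ≡ 1, so inverse 23.
N/16 = 1927; 1927 ≡ 7 (mod 16); 7·7 ≡ 1, so inverse 7.
N/41 = 752; 752 ≡ 14 (mod 41); 14·3 ≡ 1, so inverse 3.
t ≡ 46·656·23 + 0·1927·7 + 7·752·3 = 709840.
709840 mod 30832 = 704.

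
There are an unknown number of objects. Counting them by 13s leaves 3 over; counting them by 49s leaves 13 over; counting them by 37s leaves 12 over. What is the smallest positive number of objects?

The moduli are pairwise coprime; M = 13·49·37 = 23569.
M/13 = 1813; 1813 ≡ 6 (mod 13); 6·11 ≡ 1, so inverse 11.
M/49 = 481; 481 ≡ 40 (mod 49); 40·38 ≡ 1, so inverse 38.
M/37 = 637; 637 ≡ 8 (mod 37); 8·14 ≡ 1, so inverse 14.
N ≡ 3·1813·11 + 13·481·38 + 12·637·14 = 404459.
404459 mod 23569 = 3786.

3786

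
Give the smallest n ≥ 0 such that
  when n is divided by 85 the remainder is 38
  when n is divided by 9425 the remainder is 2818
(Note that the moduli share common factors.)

59368

gcd(85, 9425) = 5 and 5 | (2818 − 38), so the pair is consistent; merging gives n ≡ 59368 (mod 160225), where 160225 = lcm(85, 9425).
The solution is unique modulo lcm(85, 9425) = 160225.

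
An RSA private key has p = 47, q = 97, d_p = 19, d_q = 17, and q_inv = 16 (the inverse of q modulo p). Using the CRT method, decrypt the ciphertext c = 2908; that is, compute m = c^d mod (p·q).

557

m₁ = c^(d_p) mod p: c ≡ 41 (mod 47), and 41^19 mod 47 = 40.
m₂ = c^(d_q) mod q: c ≡ 95 (mod 97), and 95^17 mod 97 = 72.
h = q_inv·(m₁ − m₂) mod p = 16·(40 − 72) mod 47 = 5.
m = m₂ + h·q = 72 + 5·97 = 557.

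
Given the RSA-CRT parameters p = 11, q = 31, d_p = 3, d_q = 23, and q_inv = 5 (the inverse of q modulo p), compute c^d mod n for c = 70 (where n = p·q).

m₁ = c^(d_p) mod p: c ≡ 4 (mod 11), and 4^3 mod 11 = 9.
m₂ = c^(d_q) mod q: c ≡ 8 (mod 31), and 8^23 mod 31 = 16.
h = q_inv·(m₁ − m₂) mod p = 5·(9 − 16) mod 11 = 9.
m = m₂ + h·q = 16 + 9·31 = 295.

295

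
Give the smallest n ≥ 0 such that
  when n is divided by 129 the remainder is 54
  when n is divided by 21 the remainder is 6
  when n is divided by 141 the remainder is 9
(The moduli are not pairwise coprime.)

gcd(129, 21) = 3 and 3 | (6 − 54), so the pair is consistent; merging gives n ≡ 699 (mod 903), where 903 = lcm(129, 21).
gcd(903, 141) = 3 and 3 | (9 − 699), so the pair is consistent; merging gives n ≡ 23274 (mod 42441), where 42441 = lcm(903, 141).
The solution is unique modulo lcm(129, 21, 141) = 42441.

23274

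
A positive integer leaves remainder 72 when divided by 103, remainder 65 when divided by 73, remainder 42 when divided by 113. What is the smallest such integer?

628887

The moduli are pairwise coprime; M = 103·73·113 = 849647.
M/103 = 8249; 8249 ≡ 9 (mod 103); 9·23 ≡ 1, so inverse 23.
M/73 = 11639; 11639 ≡ 32 (mod 73); 32·16 ≡ 1, so inverse 16.
M/113 = 7519; 7519 ≡ 61 (mod 113); 61·63 ≡ 1, so inverse 63.
n ≡ 72·8249·23 + 65·11639·16 + 42·7519·63 = 45660178.
45660178 mod 849647 = 628887.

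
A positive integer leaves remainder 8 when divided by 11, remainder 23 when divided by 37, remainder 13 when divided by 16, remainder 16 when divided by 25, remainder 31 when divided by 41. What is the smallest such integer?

6334941

The moduli are pairwise coprime; N = 11·37·16·25·41 = 6674800.
N/11 = 606800; 606800 ≡ 7 (mod 11); 7·8 ≡ 1, so inverse 8.
N/37 = 180400; 180400 ≡ 25 (mod 37); 25·3 ≡ 1, so inverse 3.
N/16 = 417175; 417175 ≡ 7 (mod 16); 7·7 ≡ 1, so inverse 7.
N/25 = 266992; 266992 ≡ 17 (mod 25); 17·3 ≡ 1, so inverse 3.
N/41 = 162800; 162800 ≡ 30 (mod 41); 30·26 ≡ 1, so inverse 26.
x ≡ 8·606800·8 + 23·180400·3 + 13·417175·7 + 16·266992·3 + 31·162800·26 = 233278141.
233278141 mod 6674800 = 6334941.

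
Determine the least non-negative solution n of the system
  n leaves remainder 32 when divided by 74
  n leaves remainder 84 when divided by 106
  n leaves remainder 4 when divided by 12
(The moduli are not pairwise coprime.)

4324

gcd(74, 106) = 2 and 2 | (84 − 32), so the pair is consistent; merging gives n ≡ 402 (mod 3922), where 3922 = lcm(74, 106).
gcd(3922, 12) = 2 and 2 | (4 − 402), so the pair is consistent; merging gives n ≡ 4324 (mod 23532), where 23532 = lcm(3922, 12).
The solution is unique modulo lcm(74, 106, 12) = 23532.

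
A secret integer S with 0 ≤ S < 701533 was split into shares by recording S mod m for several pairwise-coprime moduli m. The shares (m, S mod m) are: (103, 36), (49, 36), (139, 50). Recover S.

The moduli are pairwise coprime; N = 103·49·139 = 701533.
N/103 = 6811; 6811 ≡ 13 (mod 103); 13·8 ≡ 1, so inverse 8.
N/49 = 14317; 14317 ≡ 9 (mod 49); 9·11 ≡ 1, so inverse 11.
N/139 = 5047; 5047 ≡ 43 (mod 139); 43·97 ≡ 1, so inverse 97.
S ≡ 36·6811·8 + 36·14317·11 + 50·5047·97 = 32109050.
32109050 mod 701533 = 540065.

540065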